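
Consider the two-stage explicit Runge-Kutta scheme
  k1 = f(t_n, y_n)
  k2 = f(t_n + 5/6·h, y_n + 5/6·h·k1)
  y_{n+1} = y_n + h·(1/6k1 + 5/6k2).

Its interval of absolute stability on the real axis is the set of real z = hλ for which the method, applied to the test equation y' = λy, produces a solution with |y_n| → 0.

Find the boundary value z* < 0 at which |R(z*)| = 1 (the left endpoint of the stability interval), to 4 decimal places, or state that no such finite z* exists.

left endpoint -1.4400.

Set f=λy, z=hλ:
  k1=λy_n ⇒ h·k1=z·y_n;  k2=λ(1+5/6z)y_n ⇒ h·k2=z(1+5/6z)y_n
  y_{n+1}/y_n = 1 + 1/6z + 5/6z(1+5/6z) = 1 + z + 25/36z²
  Hence R(z) = 1 + z + 25/36z².

Find x<0 with |R(x)|<1.
x=-1.52: |R|=1.0844
R=1: x+25/36x²=0 ⇒ x=−36/25=-1.4400; min R=1−1/(4·25/36)=0.6400>−1
Confirm numerically:
  x=-0.856: |R|=0.65284 <1
  x=-0.756: |R|=0.64090 <1
  x=-0.588: |R|=0.65210 <1
  x=-2.012: |R|=1.79921 >1
  x=-1.831: |R|=1.49717 >1
  x=-1.715: |R|=1.32752 >1
So |R|<1 on (-1.4400, 0).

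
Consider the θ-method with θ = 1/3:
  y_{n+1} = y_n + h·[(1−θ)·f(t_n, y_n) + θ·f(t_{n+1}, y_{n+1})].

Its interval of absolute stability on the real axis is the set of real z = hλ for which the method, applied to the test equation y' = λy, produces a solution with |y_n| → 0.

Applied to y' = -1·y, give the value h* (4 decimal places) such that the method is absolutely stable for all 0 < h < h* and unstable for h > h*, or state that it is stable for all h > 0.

(-6.0000,0); λ=-1 ⇒ h* = (6)/1 = 6.0000.

On y'=λy, z=hλ:
  y_{n+1} = y_n + z·[2/3·y_n + 1/3·y_{n+1}] ⇒ (1 − 1/3z)y_{n+1} = (1 + 2/3z)y_n
  R(z) = (1 + 2/3z)/(1 − 1/3z).

Find x<0 with |R(x)|<1.
x=-1.46: |R|=0.0179
R=−1: 1+2/3x = −1+1/3x ⇒ -1/3x=2 ⇒ x=2/(-1/3)=-6.0000
Confirm numerically:
  x=-5.614: |R|=0.95519 <1
  x=-5.049: |R|=0.88185 <1
  x=-3.924: |R|=0.70017 <1
  x=-3.273: |R|=0.56528 <1
  x=-6.423: |R|=1.04489 >1
  x=-6.374: |R|=1.03990 >1
  x=-6.322: |R|=1.03454 >1
Stable set (-6.0000, 0).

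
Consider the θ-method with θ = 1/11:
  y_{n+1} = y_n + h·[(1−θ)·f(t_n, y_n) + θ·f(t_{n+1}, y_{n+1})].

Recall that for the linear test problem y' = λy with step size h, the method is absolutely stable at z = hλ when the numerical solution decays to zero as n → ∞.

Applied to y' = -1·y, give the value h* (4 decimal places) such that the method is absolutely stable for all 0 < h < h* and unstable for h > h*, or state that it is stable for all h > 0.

(-2.4444,0); λ=-1 ⇒ h* = (22/9)/1 = 2.4444.

On y'=λy, z=hλ:
  y_{n+1} = y_n + z·[10/11·y_n + 1/11·y_{n+1}] ⇒ (1 − 1/11z)y_{n+1} = (1 + 10/11z)y_n
  so R(z) = (1 + 10/11z)/(1 − 1/11z).

Need |R(x)|<1, x<0.
x=-1.56: |R|=0.3662
R=−1: 1+10/11x = −1+1/11x ⇒ -9/11x=2 ⇒ x=2/(-9/11)=-2.4444
Confirm numerically:
  x=-1.700: |R|=0.47244 <1
  x=-1.537: |R|=0.34857 <1
  x=-1.206: |R|=0.08684 <1
  x=-1.000: |R|=0.08333 <1
  x=-2.528: |R|=1.05559 >1
  x=-2.515: |R|=1.04698 >1
Stable set (-2.4444, 0).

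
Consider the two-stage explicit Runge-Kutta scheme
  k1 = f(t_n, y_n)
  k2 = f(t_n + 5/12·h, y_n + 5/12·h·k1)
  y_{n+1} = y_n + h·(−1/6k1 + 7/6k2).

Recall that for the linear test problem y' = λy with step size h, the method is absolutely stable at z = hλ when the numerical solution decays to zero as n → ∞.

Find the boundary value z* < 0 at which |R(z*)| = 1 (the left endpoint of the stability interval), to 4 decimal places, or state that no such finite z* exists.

Test eqn y'=λy, z=hλ:
  k1=λy_n ⇒ h·k1=z·y_n;  k2=λ(1+5/12z)y_n ⇒ h·k2=z(1+5/12z)y_n
  y_{n+1}/y_n = 1 − 1/6z + 7/6z(1+5/12z) = 1 + z + 35/72z²
  ⇒ R(z) = 1 + z + 35/72z².

Boundary: |R(x)|=1, x<0.
x=-1.51: |R|=0.5984
R=1: x+35/72x²=0 ⇒ x=−72/35=-2.0571; min R=1−1/(4·35/72)=0.4857>−1
Confirm numerically:
  x=-1.833: |R|=0.80028 <1
  x=-1.557: |R|=0.62145 <1
  x=-0.865: |R|=0.49872 <1
  x=-2.642: |R|=1.75114 >1
  x=-2.241: |R|=1.20029 >1
  x=-2.221: |R|=1.17691 >1
Stable set (-2.0571, 0).

left endpoint -2.0571.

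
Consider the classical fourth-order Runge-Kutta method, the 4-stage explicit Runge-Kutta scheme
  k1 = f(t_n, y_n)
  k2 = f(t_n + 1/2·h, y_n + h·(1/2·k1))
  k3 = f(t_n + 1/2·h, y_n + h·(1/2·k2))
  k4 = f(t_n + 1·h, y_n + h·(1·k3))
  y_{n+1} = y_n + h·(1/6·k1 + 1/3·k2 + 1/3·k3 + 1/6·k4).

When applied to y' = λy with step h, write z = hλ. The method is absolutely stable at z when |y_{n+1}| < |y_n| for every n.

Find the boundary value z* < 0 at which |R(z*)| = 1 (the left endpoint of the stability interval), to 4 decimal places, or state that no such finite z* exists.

z* = -2.7853.

Test eqn y'=λy, z=hλ:
  order 4, 4-stage ⇒ R(z)=1+z+z^2/2+z^3/6+z^4/24
  (e.g. R(-0.4)=0.67040, |R|=0.67040)

Find x<0 with |R(x)|<1.
x=-0.4: |R|=0.6704
|R(-3.03)|=1.4361 |R(-2.83)|=1.0695 |R(-0.66)|=0.5178
Bisect:
  x_lo=-3.4401 |R|=2.5273  x_hi=-0.3657 |R|=0.6937
  mid=-1.90292 |R|=0.30554 →hi
  mid=-2.67152 |R|=0.84158 →hi
  mid=-3.05582 |R|=1.49059 →lo
  mid=-2.86367 |R|=1.12474 →lo
  mid=-2.76759 |R|=0.97364 →hi
  mid=-2.81563 |R|=1.04671 →lo
  mid=-2.79161 |R|=1.00957 →lo
  mid=-2.77960 |R|=0.99145 →hi
  mid=-2.78561 |R|=1.00047 →lo
  mid=-2.78261 |R|=0.99595 →hi
  ...
  [-2.78542,-2.78523] ⇒ x*=-2.7853
Interval (-2.7853, 0).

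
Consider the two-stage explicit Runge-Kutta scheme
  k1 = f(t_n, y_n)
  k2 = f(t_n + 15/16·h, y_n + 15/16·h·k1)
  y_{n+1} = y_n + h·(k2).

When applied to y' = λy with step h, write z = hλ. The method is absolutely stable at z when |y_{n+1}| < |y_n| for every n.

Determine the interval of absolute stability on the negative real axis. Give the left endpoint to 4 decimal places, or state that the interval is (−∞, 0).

Test eqn y'=λy, z=hλ:
  k1=λy_n ⇒ h·k1=z·y_n;  k2=λ(1+15/16z)y_n ⇒ h·k2=z(1+15/16z)y_n
  y_{n+1}/y_n = 1 + z(1+15/16z) = 1 + z + 15/16z²
  so R(z) = 1 + z + 15/16z².

Boundary: |R(x)|=1, x<0.
x=-1.63: |R|=1.8608
R=1: x+15/16x²=0 ⇒ x=−16/15=-1.0667; min R=1−1/(4·15/16)=0.7333>−1
Confirm numerically:
  x=-0.969: |R|=0.91128 <1
  x=-0.905: |R|=0.86284 <1
  x=-0.859: |R|=0.83276 <1
  x=-0.556: |R|=0.73381 <1
  x=-1.326: |R|=1.32238 >1
  x=-1.164: |R|=1.10621 >1
Interval (-1.0667, 0).

(-1.0667, 0).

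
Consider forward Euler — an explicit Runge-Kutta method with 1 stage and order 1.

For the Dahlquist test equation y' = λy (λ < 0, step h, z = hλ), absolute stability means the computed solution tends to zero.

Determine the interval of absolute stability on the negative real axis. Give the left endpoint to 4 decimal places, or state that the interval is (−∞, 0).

z∈(-2.0000,0).

Test eqn y'=λy, z=hλ:
  order 1, 1-stage ⇒ R(z)=1+z
  (e.g. R(-0.65)=0.35000, |R|=0.35000)

Find x<0 with |R(x)|<1.
x=-0.65: |R|=0.3500
|R(-1.74)|=0.7400 |R(-1.67)|=0.6700 |R(-1.11)|=0.1100
Bisect:
  x_lo=-2.8219 |R|=1.8219  x_hi=-0.1647 |R|=0.8353
  mid=-1.49327 |R|=0.49327 →hi
  mid=-2.15756 |R|=1.15756 →lo
  mid=-1.82542 |R|=0.82542 →hi
  mid=-1.99149 |R|=0.99149 →hi
  mid=-2.07453 |R|=1.07453 →lo
  mid=-2.03301 |R|=1.03301 →lo
  mid=-2.01225 |R|=1.01225 →lo
  mid=-2.00187 |R|=1.00187 →lo
  mid=-1.99668 |R|=0.99668 →hi
  mid=-1.99928 |R|=0.99928 →hi
  ...
  [-2.00009,-1.99992] ⇒ x*=-2.0000
Stable set (-2.0000, 0).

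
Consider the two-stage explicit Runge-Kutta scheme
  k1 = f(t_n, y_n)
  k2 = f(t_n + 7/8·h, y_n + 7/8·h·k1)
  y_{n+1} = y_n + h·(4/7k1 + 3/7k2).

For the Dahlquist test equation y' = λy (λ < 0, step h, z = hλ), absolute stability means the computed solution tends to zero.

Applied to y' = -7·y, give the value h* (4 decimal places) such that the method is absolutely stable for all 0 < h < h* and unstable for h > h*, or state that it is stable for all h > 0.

(-2.6667,0); λ=-7 ⇒ h* = (8/3)/7 = 0.3810.

Test eqn y'=λy, z=hλ:
  k1=λy_n ⇒ h·k1=z·y_n;  k2=λ(1+7/8z)y_n ⇒ h·k2=z(1+7/8z)y_n
  y_{n+1}/y_n = 1 + 4/7z + 3/7z(1+7/8z) = 1 + z + 3/8z²
  Hence R(z) = 1 + z + 3/8z².

Need |R(x)|<1, x<0.
x=-1.15: |R|=0.3459
R=1: x+3/8x²=0 ⇒ x=−8/3=-2.6667; min R=1−1/(4·3/8)=0.3333>−1
Confirm numerically:
  x=-2.033: |R|=0.51691 <1
  x=-1.688: |R|=0.38050 <1
  x=-1.273: |R|=0.33470 <1
  x=-1.226: |R|=0.33765 <1
  x=-2.951: |R|=1.31465 >1
  x=-2.775: |R|=1.11273 >1
Interval (-2.6667, 0).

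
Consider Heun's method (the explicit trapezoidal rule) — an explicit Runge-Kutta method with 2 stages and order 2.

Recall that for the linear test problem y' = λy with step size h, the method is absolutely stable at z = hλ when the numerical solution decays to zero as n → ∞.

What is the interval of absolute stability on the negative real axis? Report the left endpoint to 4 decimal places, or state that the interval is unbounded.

z∈(-2.0000,0).

Test eqn y'=λy, z=hλ:
  order 2, 2-stage ⇒ R(z)=1+z+z^2/2
  (e.g. R(-1.06)=0.50180, |R|=0.50180)

Solve |R(x)|<1 on ℝ⁻.
x=-1.06: |R|=0.5018
|R(-1.36)|=0.5648 |R(-1.08)|=0.5032 |R(-0.64)|=0.5648
Bisect:
  x_lo=-2.3481 |R|=1.4087  x_hi=-0.2048 |R|=0.8162
  mid=-1.27647 |R|=0.53822 →hi
  mid=-1.81231 |R|=0.82992 →hi
  mid=-2.08023 |R|=1.08344 →lo
  mid=-1.94627 |R|=0.94771 →hi
  mid=-2.01325 |R|=1.01333 →lo
  mid=-1.97976 |R|=0.97996 →hi
  mid=-1.99650 |R|=0.99651 →hi
  mid=-2.00487 |R|=1.00489 →lo
  ...
  [-2.00003,-1.99990] ⇒ x*=-2.0000
Interval (-2.0000, 0).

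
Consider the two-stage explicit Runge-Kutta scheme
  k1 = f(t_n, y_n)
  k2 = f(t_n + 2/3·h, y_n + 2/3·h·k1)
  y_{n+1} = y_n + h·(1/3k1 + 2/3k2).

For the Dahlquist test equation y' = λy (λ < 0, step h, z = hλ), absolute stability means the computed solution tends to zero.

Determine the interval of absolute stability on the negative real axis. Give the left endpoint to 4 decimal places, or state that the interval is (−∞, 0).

(-2.2500, 0).

Set f=λy, z=hλ:
  k1=λy_n ⇒ h·k1=z·y_n;  k2=λ(1+2/3z)y_n ⇒ h·k2=z(1+2/3z)y_n
  y_{n+1}/y_n = 1 + 1/3z + 2/3z(1+2/3z) = 1 + z + 4/9z²
  so R(z) = 1 + z + 4/9z².

Boundary: |R(x)|=1, x<0.
x=-0.92: |R|=0.4562
R=1: x+4/9x²=0 ⇒ x=−9/4=-2.2500; min R=1−1/(4·4/9)=0.4375>−1
Confirm numerically:
  x=-1.871: |R|=0.68484 <1
  x=-1.780: |R|=0.62818 <1
  x=-1.321: |R|=0.45457 <1
  x=-2.766: |R|=1.63434 >1
  x=-2.533: |R|=1.31860 >1
Interval (-2.2500, 0).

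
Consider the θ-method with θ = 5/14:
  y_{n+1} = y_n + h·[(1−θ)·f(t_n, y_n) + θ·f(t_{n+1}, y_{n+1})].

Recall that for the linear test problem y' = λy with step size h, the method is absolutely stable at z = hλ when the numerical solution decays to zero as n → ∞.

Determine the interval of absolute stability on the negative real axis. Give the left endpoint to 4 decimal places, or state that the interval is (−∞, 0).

z∈(-7.0000,0).

With y'=λy (z=hλ):
  y_{n+1} = y_n + z·[9/14·y_n + 5/14·y_{n+1}] ⇒ (1 − 5/14z)y_{n+1} = (1 + 9/14z)y_n
  ⇒ R(z) = (1 + 9/14z)/(1 − 5/14z).

Boundary: |R(x)|=1, x<0.
x=-0.67: |R|=0.4594
R=−1: 1+9/14x = −1+5/14x ⇒ -2/7x=2 ⇒ x=2/(-2/7)=-7.0000
Confirm numerically:
  x=-6.827: |R|=0.98562 <1
  x=-6.101: |R|=0.91920 <1
  x=-4.027: |R|=0.65162 <1
  x=-7.321: |R|=1.02537 >1
  x=-7.319: |R|=1.02522 >1
Stable set (-7.0000, 0).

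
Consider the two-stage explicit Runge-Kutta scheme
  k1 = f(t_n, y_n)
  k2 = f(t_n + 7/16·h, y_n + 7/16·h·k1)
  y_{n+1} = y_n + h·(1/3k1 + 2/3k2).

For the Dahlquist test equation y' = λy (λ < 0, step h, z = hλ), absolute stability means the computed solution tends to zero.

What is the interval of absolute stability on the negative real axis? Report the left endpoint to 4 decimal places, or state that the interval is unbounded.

z∈(-3.4286,0).

With y'=λy (z=hλ):
  k1=λy_n ⇒ h·k1=z·y_n;  k2=λ(1+7/16z)y_n ⇒ h·k2=z(1+7/16z)y_n
  y_{n+1}/y_n = 1 + 1/3z + 2/3z(1+7/16z) = 1 + z + 7/24z²
  ⇒ R(z) = 1 + z + 7/24z².

Find x<0 with |R(x)|<1.
x=-1.64: |R|=0.1445
R=1: x+7/24x²=0 ⇒ x=−24/7=-3.4286; min R=1−1/(4·7/24)=0.1429>−1
Confirm numerically:
  x=-3.250: |R|=0.83073 <1
  x=-3.094: |R|=0.69808 <1
  x=-1.864: |R|=0.14939 <1
  x=-3.940: |R|=1.58772 >1
  x=-3.473: |R|=1.04500 >1
Stable set (-3.4286, 0).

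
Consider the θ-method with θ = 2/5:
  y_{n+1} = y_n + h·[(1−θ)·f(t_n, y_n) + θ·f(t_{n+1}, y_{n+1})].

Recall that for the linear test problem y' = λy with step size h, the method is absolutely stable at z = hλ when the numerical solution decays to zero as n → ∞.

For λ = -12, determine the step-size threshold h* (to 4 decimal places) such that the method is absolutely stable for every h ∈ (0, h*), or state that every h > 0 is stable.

(-10.0000,0); λ=-12 ⇒ h* = (10)/12 = 0.8333.

With y'=λy (z=hλ):
  y_{n+1} = y_n + z·[3/5·y_n + 2/5·y_{n+1}] ⇒ (1 − 2/5z)y_{n+1} = (1 + 3/5z)y_n
  so R(z) = (1 + 3/5z)/(1 − 2/5z).

Need |R(x)|<1, x<0.
x=-0.78: |R|=0.4055
R=−1: 1+3/5x = −1+2/5x ⇒ -1/5x=2 ⇒ x=2/(-1/5)=-10.0000
Confirm numerically:
  x=-7.414: |R|=0.86958 <1
  x=-5.625: |R|=0.73077 <1
  x=-5.494: |R|=0.71816 <1
  x=-4.162: |R|=0.56184 <1
  x=-10.367: |R|=1.01426 >1
  x=-10.230: |R|=1.00903 >1
Stable set (-10.0000, 0).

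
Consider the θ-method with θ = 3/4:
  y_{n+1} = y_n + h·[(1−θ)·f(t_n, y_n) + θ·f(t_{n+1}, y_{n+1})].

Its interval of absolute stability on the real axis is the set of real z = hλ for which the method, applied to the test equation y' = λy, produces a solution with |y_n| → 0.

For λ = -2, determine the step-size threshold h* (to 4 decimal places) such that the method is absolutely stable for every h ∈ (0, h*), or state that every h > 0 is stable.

Test eqn y'=λy, z=hλ:
  y_{n+1} = y_n + z·[1/4·y_n + 3/4·y_{n+1}] ⇒ (1 − 3/4z)y_{n+1} = (1 + 1/4z)y_n
  R(z) = (1 + 1/4z)/(1 − 3/4z).

Need |R(x)|<1, x<0.
x=-1.11: |R|=0.3943
x=-2: |R|=0.2000
x=-10: |R|=0.1765
x=-100: |R|=0.3158
θ=3/4≥1/2 ⇒ |1+1/4x|<|1−3/4x| ∀x<0 ⇒ stable on all of ℝ⁻.

unbounded; (−∞, 0). Any h>0 works for λ=-2.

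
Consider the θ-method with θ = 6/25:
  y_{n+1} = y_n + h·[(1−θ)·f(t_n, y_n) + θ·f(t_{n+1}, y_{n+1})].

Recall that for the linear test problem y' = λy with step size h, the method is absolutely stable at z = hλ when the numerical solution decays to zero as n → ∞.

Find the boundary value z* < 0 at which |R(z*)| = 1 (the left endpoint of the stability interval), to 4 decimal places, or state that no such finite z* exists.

left endpoint -3.8462.

With y'=λy (z=hλ):
  y_{n+1} = y_n + z·[19/25·y_n + 6/25·y_{n+1}] ⇒ (1 − 6/25z)y_{n+1} = (1 + 19/25z)y_n
  so R(z) = (1 + 19/25z)/(1 − 6/25z).

Find x<0 with |R(x)|<1.
x=-1.34: |R|=0.0139
R=−1: 1+19/25x = −1+6/25x ⇒ -13/25x=2 ⇒ x=2/(-13/25)=-3.8462
Confirm numerically:
  x=-2.949: |R|=0.72682 <1
  x=-2.945: |R|=0.72545 <1
  x=-2.463: |R|=0.54797 <1
  x=-2.273: |R|=0.47070 <1
  x=-4.183: |R|=1.08741 >1
  x=-4.058: |R|=1.05581 >1
Stable set (-3.8462, 0).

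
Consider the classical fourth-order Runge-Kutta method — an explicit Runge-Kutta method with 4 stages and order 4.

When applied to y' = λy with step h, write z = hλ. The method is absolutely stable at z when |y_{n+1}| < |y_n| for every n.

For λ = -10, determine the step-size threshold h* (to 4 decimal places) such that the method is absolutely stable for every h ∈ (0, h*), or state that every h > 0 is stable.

On y'=λy, z=hλ:
  order 4, 4-stage ⇒ R(z)=1+z+z^2/2+z^3/6+z^4/24
  (e.g. R(-1)=0.37500, |R|=0.37500)

Solve |R(x)|<1 on ℝ⁻.
x=-1: |R|=0.3750
|R(-2)|=0.3333 |R(-1.38)|=0.2853 |R(-1.3)|=0.2978
Bisect:
  x_lo=-3.1688 |R|=1.7498  x_hi=-0.1423 |R|=0.8673
  mid=-1.65554 |R|=0.27161 →hi
  mid=-2.41215 |R|=0.56853 →hi
  mid=-2.79046 |R|=1.00782 →lo
  mid=-2.60131 |R|=0.75624 →hi
  mid=-2.69588 |R|=0.87336 →hi
  mid=-2.74317 |R|=0.93833 →hi
  mid=-2.76682 |R|=0.97250 →hi
  mid=-2.77864 |R|=0.99001 →hi
  mid=-2.78455 |R|=0.99888 →hi
  ...
  [-2.78547,-2.78529] ⇒ x*=-2.7853
So |R|<1 on (-2.7853, 0).

(-2.7853,0); λ=-10 ⇒ h* = 0.2785.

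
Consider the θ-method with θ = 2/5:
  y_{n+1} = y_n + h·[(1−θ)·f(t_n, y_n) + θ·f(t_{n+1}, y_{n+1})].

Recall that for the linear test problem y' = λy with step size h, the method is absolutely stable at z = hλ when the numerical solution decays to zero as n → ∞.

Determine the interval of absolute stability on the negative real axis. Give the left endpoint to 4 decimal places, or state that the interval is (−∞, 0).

(-10.0000, 0).

On y'=λy, z=hλ:
  y_{n+1} = y_n + z·[3/5·y_n + 2/5·y_{n+1}] ⇒ (1 − 2/5z)y_{n+1} = (1 + 3/5z)y_n
  so R(z) = (1 + 3/5z)/(1 − 2/5z).

Need |R(x)|<1, x<0.
x=-0.47: |R|=0.6044
R=−1: 1+3/5x = −1+2/5x ⇒ -1/5x=2 ⇒ x=2/(-1/5)=-10.0000
Confirm numerically:
  x=-9.128: |R|=0.96250 <1
  x=-8.974: |R|=0.95529 <1
  x=-8.919: |R|=0.95267 <1
  x=-7.311: |R|=0.86296 <1
  x=-10.300: |R|=1.01172 >1
  x=-10.284: |R|=1.01111 >1
  x=-10.177: |R|=1.00698 >1
So |R|<1 on (-10.0000, 0).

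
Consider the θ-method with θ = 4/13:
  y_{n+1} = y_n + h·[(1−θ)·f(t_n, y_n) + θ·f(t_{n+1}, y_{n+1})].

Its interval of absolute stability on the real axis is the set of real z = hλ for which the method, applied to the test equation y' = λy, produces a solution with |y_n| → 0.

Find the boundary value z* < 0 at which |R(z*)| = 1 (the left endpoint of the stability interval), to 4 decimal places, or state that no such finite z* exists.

With y'=λy (z=hλ):
  y_{n+1} = y_n + z·[9/13·y_n + 4/13·y_{n+1}] ⇒ (1 − 4/13z)y_{n+1} = (1 + 9/13z)y_n
  R(z) = (1 + 9/13z)/(1 − 4/13z).

Boundary: |R(x)|=1, x<0.
x=-0.44: |R|=0.6125
R=−1: 1+9/13x = −1+4/13x ⇒ -5/13x=2 ⇒ x=2/(-5/13)=-5.2000
Confirm numerically:
  x=-4.478: |R|=0.88322 <1
  x=-2.809: |R|=0.50673 <1
  x=-2.224: |R|=0.32042 <1
  x=-2.221: |R|=0.31937 <1
  x=-5.741: |R|=1.07521 >1
  x=-5.275: |R|=1.01100 >1
Stable set (-5.2000, 0).

z* = -5.2000.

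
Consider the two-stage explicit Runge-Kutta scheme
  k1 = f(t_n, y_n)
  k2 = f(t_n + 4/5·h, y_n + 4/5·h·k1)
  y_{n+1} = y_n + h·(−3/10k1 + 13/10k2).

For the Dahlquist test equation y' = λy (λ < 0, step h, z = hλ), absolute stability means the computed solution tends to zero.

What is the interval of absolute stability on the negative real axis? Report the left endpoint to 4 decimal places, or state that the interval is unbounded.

Test eqn y'=λy, z=hλ:
  k1=λy_n ⇒ h·k1=z·y_n;  k2=λ(1+4/5z)y_n ⇒ h·k2=z(1+4/5z)y_n
  y_{n+1}/y_n = 1 − 3/10z + 13/10z(1+4/5z) = 1 + z + 26/25z²
  Hence R(z) = 1 + z + 26/25z².

Find x<0 with |R(x)|<1.
x=-1.75: |R|=2.4350
R=1: x+26/25x²=0 ⇒ x=−25/26=-0.9615; min R=1−1/(4·26/25)=0.7596>−1
Confirm numerically:
  x=-0.911: |R|=0.95212 <1
  x=-0.490: |R|=0.75970 <1
  x=-0.421: |R|=0.76333 <1
  x=-1.491: |R|=1.82100 >1
  x=-1.339: |R|=1.52564 >1
Stable set (-0.9615, 0).

(-0.9615, 0).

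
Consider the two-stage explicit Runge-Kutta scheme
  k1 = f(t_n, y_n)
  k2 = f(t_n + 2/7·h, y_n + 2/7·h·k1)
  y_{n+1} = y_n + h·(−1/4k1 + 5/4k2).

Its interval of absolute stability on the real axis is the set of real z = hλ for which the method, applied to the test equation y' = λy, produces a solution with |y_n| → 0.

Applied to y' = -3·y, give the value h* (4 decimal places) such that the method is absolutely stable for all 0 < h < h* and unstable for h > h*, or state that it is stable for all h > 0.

(-2.8000,0); λ=-3 ⇒ h* = (14/5)/3 = 0.9333.

Test eqn y'=λy, z=hλ:
  k1=λy_n ⇒ h·k1=z·y_n;  k2=λ(1+2/7z)y_n ⇒ h·k2=z(1+2/7z)y_n
  y_{n+1}/y_n = 1 − 1/4z + 5/4z(1+2/7z) = 1 + z + 5/14z²
  so R(z) = 1 + z + 5/14z².

Solve |R(x)|<1 on ℝ⁻.
x=-1.05: |R|=0.3438
R=1: x+5/14x²=0 ⇒ x=−14/5=-2.8000; min R=1−1/(4·5/14)=0.3000>−1
Confirm numerically:
  x=-2.251: |R|=0.55864 <1
  x=-2.167: |R|=0.51010 <1
  x=-1.486: |R|=0.30264 <1
  x=-3.278: |R|=1.55960 >1
  x=-3.238: |R|=1.50652 >1
  x=-2.964: |R|=1.17361 >1
Stable set (-2.8000, 0).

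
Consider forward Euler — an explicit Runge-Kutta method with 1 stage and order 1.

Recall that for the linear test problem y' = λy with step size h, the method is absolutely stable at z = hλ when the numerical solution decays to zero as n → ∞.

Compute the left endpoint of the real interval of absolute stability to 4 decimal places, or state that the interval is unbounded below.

On y'=λy, z=hλ:
  order 1, 1-stage ⇒ R(z)=1+z
  (e.g. R(-1.57)=-0.57000, |R|=0.57000)

Find x<0 with |R(x)|<1.
x=-1.57: |R|=0.5700
|R(-2.22)|=1.2200 |R(-1.27)|=0.2700 |R(-0.67)|=0.3300
Bisect:
  x_lo=-2.7176 |R|=1.7176  x_hi=-0.2409 |R|=0.7591
  mid=-1.47925 |R|=0.47925 →hi
  mid=-2.09844 |R|=1.09844 →lo
  mid=-1.78885 |R|=0.78885 →hi
  mid=-1.94364 |R|=0.94364 →hi
  mid=-2.02104 |R|=1.02104 →lo
  mid=-1.98234 |R|=0.98234 →hi
  mid=-2.00169 |R|=1.00169 →lo
  ...
  [-2.00003,-1.99988] ⇒ x*=-2.0000
So |R|<1 on (-2.0000, 0).

z* = -2.0000.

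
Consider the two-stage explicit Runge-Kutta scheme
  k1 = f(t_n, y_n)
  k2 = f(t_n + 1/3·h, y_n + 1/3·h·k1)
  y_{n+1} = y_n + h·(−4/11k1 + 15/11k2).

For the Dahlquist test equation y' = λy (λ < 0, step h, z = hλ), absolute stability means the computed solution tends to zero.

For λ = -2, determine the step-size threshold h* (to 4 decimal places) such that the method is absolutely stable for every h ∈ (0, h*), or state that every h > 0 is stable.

(-2.2000,0); λ=-2 ⇒ h* = (11/5)/2 = 1.1000.

With y'=λy (z=hλ):
  k1=λy_n ⇒ h·k1=z·y_n;  k2=λ(1+1/3z)y_n ⇒ h·k2=z(1+1/3z)y_n
  y_{n+1}/y_n = 1 − 4/11z + 15/11z(1+1/3z) = 1 + z + 5/11z²
  ⇒ R(z) = 1 + z + 5/11z².

Solve |R(x)|<1 on ℝ⁻.
x=-0.76: |R|=0.5025
R=1: x+5/11x²=0 ⇒ x=−11/5=-2.2000; min R=1−1/(4·5/11)=0.4500>−1
Confirm numerically:
  x=-1.798: |R|=0.67146 <1
  x=-1.167: |R|=0.45204 <1
  x=-1.162: |R|=0.45175 <1
  x=-1.093: |R|=0.45002 <1
  x=-2.711: |R|=1.62969 >1
  x=-2.406: |R|=1.22529 >1
Stable set (-2.2000, 0).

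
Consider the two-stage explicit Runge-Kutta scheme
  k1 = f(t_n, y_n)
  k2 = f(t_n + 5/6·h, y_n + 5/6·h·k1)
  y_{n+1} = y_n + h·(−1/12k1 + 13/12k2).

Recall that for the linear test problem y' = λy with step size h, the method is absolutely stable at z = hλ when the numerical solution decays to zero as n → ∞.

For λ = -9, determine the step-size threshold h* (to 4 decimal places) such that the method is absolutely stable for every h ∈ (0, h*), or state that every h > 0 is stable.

Set f=λy, z=hλ:
  k1=λy_n ⇒ h·k1=z·y_n;  k2=λ(1+5/6z)y_n ⇒ h·k2=z(1+5/6z)y_n
  y_{n+1}/y_n = 1 − 1/12z + 13/12z(1+5/6z) = 1 + z + 65/72z²
  ⇒ R(z) = 1 + z + 65/72z².

Solve |R(x)|<1 on ℝ⁻.
x=-0.6: |R|=0.7250
R=1: x+65/72x²=0 ⇒ x=−72/65=-1.1077; min R=1−1/(4·65/72)=0.7231>−1
Confirm numerically:
  x=-0.997: |R|=0.90037 <1
  x=-0.880: |R|=0.81911 <1
  x=-0.839: |R|=0.79648 <1
  x=-1.646: |R|=1.79991 >1
  x=-1.604: |R|=1.71868 >1
  x=-1.285: |R|=1.20569 >1
Interval (-1.1077, 0).

(-1.1077,0); λ=-9 ⇒ h* = (72/65)/9 = 0.1231.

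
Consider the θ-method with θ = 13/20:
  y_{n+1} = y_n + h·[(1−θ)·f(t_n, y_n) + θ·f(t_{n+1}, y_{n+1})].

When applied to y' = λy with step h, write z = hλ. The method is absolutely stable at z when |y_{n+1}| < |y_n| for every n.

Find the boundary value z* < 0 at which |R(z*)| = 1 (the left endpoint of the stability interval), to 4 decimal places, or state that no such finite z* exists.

With y'=λy (z=hλ):
  y_{n+1} = y_n + z·[7/20·y_n + 13/20·y_{n+1}] ⇒ (1 − 13/20z)y_{n+1} = (1 + 7/20z)y_n
  so R(z) = (1 + 7/20z)/(1 − 13/20z).

Solve |R(x)|<1 on ℝ⁻.
x=-1.68: |R|=0.1969
x=-2: |R|=0.1304
x=-10: |R|=0.3333
x=-100: |R|=0.5152
θ=13/20≥1/2 ⇒ |1+7/20x|<|1−13/20x| ∀x<0 ⇒ stable on all of ℝ⁻.

(−∞, 0) — no finite endpoint.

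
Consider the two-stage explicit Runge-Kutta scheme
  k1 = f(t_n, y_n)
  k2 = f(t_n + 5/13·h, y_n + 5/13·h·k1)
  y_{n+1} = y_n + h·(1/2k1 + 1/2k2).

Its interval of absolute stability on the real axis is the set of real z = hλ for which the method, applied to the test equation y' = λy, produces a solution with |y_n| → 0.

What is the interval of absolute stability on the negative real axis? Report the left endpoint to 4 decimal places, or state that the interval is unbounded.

Test eqn y'=λy, z=hλ:
  k1=λy_n ⇒ h·k1=z·y_n;  k2=λ(1+5/13z)y_n ⇒ h·k2=z(1+5/13z)y_n
  y_{n+1}/y_n = 1 + 1/2z + 1/2z(1+5/13z) = 1 + z + 5/26z²
  so R(z) = 1 + z + 5/26z².

Find x<0 with |R(x)|<1.
x=-1.37: |R|=0.0091
R=1: x+5/26x²=0 ⇒ x=−26/5=-5.2000; min R=1−1/(4·5/26)=-0.3000>−1
Confirm numerically:
  x=-3.605: |R|=0.10576 <1
  x=-3.593: |R|=0.11038 <1
  x=-2.144: |R|=0.26001 <1
  x=-5.686: |R|=1.53142 >1
  x=-5.350: |R|=1.15433 >1
Stable set (-5.2000, 0).

(-5.2000, 0).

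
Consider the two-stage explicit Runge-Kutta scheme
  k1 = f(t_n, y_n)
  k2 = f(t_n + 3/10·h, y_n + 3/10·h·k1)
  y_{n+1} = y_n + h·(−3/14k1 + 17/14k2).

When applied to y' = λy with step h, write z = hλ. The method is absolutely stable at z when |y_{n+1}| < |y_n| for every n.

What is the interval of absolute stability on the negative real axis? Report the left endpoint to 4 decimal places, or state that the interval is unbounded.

z∈(-2.7451,0).

Test eqn y'=λy, z=hλ:
  k1=λy_n ⇒ h·k1=z·y_n;  k2=λ(1+3/10z)y_n ⇒ h·k2=z(1+3/10z)y_n
  y_{n+1}/y_n = 1 − 3/14z + 17/14z(1+3/10z) = 1 + z + 51/140z²
  ⇒ R(z) = 1 + z + 51/140z².

Solve |R(x)|<1 on ℝ⁻.
x=-0.93: |R|=0.3851
R=1: x+51/140x²=0 ⇒ x=−140/51=-2.7451; min R=1−1/(4·51/140)=0.3137>−1
Confirm numerically:
  x=-2.308: |R|=0.63250 <1
  x=-1.822: |R|=0.38731 <1
  x=-1.617: |R|=0.33549 <1
  x=-3.313: |R|=1.68539 >1
  x=-2.934: |R|=1.20190 >1
So |R|<1 on (-2.7451, 0).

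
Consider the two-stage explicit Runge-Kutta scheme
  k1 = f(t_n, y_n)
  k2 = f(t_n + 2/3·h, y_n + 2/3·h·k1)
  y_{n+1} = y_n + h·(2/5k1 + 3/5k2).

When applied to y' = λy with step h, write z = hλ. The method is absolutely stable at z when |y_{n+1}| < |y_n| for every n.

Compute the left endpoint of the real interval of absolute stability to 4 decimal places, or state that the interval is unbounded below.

Set f=λy, z=hλ:
  k1=λy_n ⇒ h·k1=z·y_n;  k2=λ(1+2/3z)y_n ⇒ h·k2=z(1+2/3z)y_n
  y_{n+1}/y_n = 1 + 2/5z + 3/5z(1+2/3z) = 1 + z + 2/5z²
  so R(z) = 1 + z + 2/5z².

Need |R(x)|<1, x<0.
x=-0.57: |R|=0.5600
R=1: x+2/5x²=0 ⇒ x=−5/2=-2.5000; min R=1−1/(4·2/5)=0.3750>−1
Confirm numerically:
  x=-2.270: |R|=0.79116 <1
  x=-1.369: |R|=0.38066 <1
  x=-1.360: |R|=0.37984 <1
  x=-3.045: |R|=1.66381 >1
  x=-2.944: |R|=1.52285 >1
  x=-2.826: |R|=1.36851 >1
So |R|<1 on (-2.5000, 0).

left endpoint -2.5000.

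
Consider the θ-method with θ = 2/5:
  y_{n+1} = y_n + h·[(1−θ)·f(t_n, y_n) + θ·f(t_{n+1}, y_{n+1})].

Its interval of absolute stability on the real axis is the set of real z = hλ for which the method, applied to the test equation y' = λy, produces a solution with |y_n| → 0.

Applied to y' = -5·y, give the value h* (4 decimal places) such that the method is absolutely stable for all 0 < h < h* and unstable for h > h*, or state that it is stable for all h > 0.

(-10.0000,0); λ=-5 ⇒ h* = (10)/5 = 2.0000.

Test eqn y'=λy, z=hλ:
  y_{n+1} = y_n + z·[3/5·y_n + 2/5·y_{n+1}] ⇒ (1 − 2/5z)y_{n+1} = (1 + 3/5z)y_n
  R(z) = (1 + 3/5z)/(1 − 2/5z).

Boundary: |R(x)|=1, x<0.
x=-1.29: |R|=0.1491
R=−1: 1+3/5x = −1+2/5x ⇒ -1/5x=2 ⇒ x=2/(-1/5)=-10.0000
Confirm numerically:
  x=-9.187: |R|=0.96522 <1
  x=-8.518: |R|=0.93275 <1
  x=-6.075: |R|=0.77114 <1
  x=-5.980: |R|=0.76297 <1
  x=-10.539: |R|=1.02067 >1
  x=-10.369: |R|=1.01434 >1
  x=-10.239: |R|=1.00938 >1
Interval (-10.0000, 0).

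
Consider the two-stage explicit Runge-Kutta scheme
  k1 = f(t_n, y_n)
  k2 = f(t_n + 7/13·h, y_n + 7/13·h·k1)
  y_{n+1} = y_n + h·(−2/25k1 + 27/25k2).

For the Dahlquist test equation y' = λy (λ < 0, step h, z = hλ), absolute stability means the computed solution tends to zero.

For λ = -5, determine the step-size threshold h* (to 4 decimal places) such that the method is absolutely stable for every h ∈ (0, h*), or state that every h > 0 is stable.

With y'=λy (z=hλ):
  k1=λy_n ⇒ h·k1=z·y_n;  k2=λ(1+7/13z)y_n ⇒ h·k2=z(1+7/13z)y_n
  y_{n+1}/y_n = 1 − 2/25z + 27/25z(1+7/13z) = 1 + z + 189/325z²
  ⇒ R(z) = 1 + z + 189/325z².

Need |R(x)|<1, x<0.
x=-1.16: |R|=0.6225
R=1: x+189/325x²=0 ⇒ x=−325/189=-1.7196; min R=1−1/(4·189/325)=0.5701>−1
Confirm numerically:
  x=-1.527: |R|=0.82899 <1
  x=-1.354: |R|=0.71214 <1
  x=-1.205: |R|=0.63941 <1
  x=-1.177: |R|=0.62862 <1
  x=-2.287: |R|=1.75466 >1
  x=-2.265: |R|=1.71842 >1
  x=-2.013: |R|=1.34349 >1
Stable set (-1.7196, 0).

(-1.7196,0); λ=-5 ⇒ h* = (325/189)/5 = 0.3439.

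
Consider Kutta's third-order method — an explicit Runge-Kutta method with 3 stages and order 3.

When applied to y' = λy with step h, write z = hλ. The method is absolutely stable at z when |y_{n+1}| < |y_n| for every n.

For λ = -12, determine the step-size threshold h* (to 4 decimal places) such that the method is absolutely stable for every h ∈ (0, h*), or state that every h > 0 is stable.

(-2.5127,0); λ=-12 ⇒ h* = 0.2094.

Test eqn y'=λy, z=hλ:
  order 3, 3-stage ⇒ R(z)=1+z+z^2/2+z^3/6
  (e.g. R(-0.54)=0.57956, |R|=0.57956)

Boundary: |R(x)|=1, x<0.
x=-0.54: |R|=0.5796
|R(-1.84)|=0.1855 |R(-0.95)|=0.3584 |R(-0.8)|=0.4347
Bisect:
  x_lo=-2.9486 |R|=1.8742  x_hi=-0.0625 |R|=0.9394
  mid=-1.50559 |R|=0.05900 →hi
  mid=-2.22711 |R|=0.58819 →hi
  mid=-2.58787 |R|=1.12786 →lo
  mid=-2.40749 |R|=0.83513 →hi
  mid=-2.49768 |R|=0.97540 →hi
  mid=-2.54278 |R|=1.05007 →lo
  mid=-2.52023 |R|=1.01235 →lo
  mid=-2.50896 |R|=0.99378 →hi
  ...
  [-2.51283,-2.51266] ⇒ x*=-2.5127
Stable set (-2.5127, 0).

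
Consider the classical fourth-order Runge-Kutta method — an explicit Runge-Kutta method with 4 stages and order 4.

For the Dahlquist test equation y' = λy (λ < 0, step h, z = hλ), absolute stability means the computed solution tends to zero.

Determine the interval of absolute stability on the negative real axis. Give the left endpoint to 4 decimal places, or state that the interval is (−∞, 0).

Test eqn y'=λy, z=hλ:
  order 4, 4-stage ⇒ R(z)=1+z+z^2/2+z^3/6+z^4/24
  (e.g. R(-1.22)=0.31386, |R|=0.31386)

Solve |R(x)|<1 on ℝ⁻.
x=-1.22: |R|=0.3139
|R(-3.15)|=1.7043 |R(-2.06)|=0.3552 |R(-1.08)|=0.3499
Bisect:
  x_lo=-3.1904 |R|=1.8035  x_hi=-0.1281 |R|=0.8797
  mid=-1.65926 |R|=0.27177 →hi
  mid=-2.42483 |R|=0.57932 →hi
  mid=-2.80761 |R|=1.03417 →lo
  mid=-2.61622 |R|=0.77361 →hi
  mid=-2.71192 |R|=0.89489 →hi
  mid=-2.75976 |R|=0.96219 →hi
  mid=-2.78369 |R|=0.99758 →hi
  mid=-2.79565 |R|=1.01573 →lo
  ...
  [-2.78537,-2.78518] ⇒ x*=-2.7853
So |R|<1 on (-2.7853, 0).

(-2.7853, 0).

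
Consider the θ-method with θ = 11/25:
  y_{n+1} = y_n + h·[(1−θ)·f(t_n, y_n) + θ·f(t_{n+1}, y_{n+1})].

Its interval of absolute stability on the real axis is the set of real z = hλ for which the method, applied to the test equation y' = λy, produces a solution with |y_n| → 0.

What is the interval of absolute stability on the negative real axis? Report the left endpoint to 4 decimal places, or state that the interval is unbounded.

(-16.6667, 0).

Set f=λy, z=hλ:
  y_{n+1} = y_n + z·[14/25·y_n + 11/25·y_{n+1}] ⇒ (1 − 11/25z)y_{n+1} = (1 + 14/25z)y_n
  R(z) = (1 + 14/25z)/(1 − 11/25z).

Solve |R(x)|<1 on ℝ⁻.
x=-0.63: |R|=0.5067
R=−1: 1+14/25x = −1+11/25x ⇒ -3/25x=2 ⇒ x=2/(-3/25)=-16.6667
Confirm numerically:
  x=-14.915: |R|=0.97221 <1
  x=-13.254: |R|=0.94006 <1
  x=-10.935: |R|=0.88165 <1
  x=-10.718: |R|=0.87511 <1
  x=-17.191: |R|=1.00735 >1
  x=-17.034: |R|=1.00519 >1
  x=-17.013: |R|=1.00490 >1
So |R|<1 on (-16.6667, 0).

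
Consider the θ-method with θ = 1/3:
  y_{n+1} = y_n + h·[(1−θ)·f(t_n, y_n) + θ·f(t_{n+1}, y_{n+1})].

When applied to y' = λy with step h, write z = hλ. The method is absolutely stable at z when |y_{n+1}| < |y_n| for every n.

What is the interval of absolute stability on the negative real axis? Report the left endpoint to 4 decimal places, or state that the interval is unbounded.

z∈(-6.0000,0).

On y'=λy, z=hλ:
  y_{n+1} = y_n + z·[2/3·y_n + 1/3·y_{n+1}] ⇒ (1 − 1/3z)y_{n+1} = (1 + 2/3z)y_n
  so R(z) = (1 + 2/3z)/(1 − 1/3z).

Need |R(x)|<1, x<0.
x=-0.93: |R|=0.2901
R=−1: 1+2/3x = −1+1/3x ⇒ -1/3x=2 ⇒ x=2/(-1/3)=-6.0000
Confirm numerically:
  x=-4.830: |R|=0.85057 <1
  x=-4.522: |R|=0.80351 <1
  x=-4.320: |R|=0.77049 <1
  x=-6.308: |R|=1.03309 >1
  x=-6.119: |R|=1.01305 >1
Stable set (-6.0000, 0).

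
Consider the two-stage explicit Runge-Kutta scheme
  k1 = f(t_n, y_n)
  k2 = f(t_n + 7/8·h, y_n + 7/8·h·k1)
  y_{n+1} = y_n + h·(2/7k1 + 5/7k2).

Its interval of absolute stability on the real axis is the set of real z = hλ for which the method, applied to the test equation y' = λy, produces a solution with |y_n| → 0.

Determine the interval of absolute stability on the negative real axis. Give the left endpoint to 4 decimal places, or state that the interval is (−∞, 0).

With y'=λy (z=hλ):
  k1=λy_n ⇒ h·k1=z·y_n;  k2=λ(1+7/8z)y_n ⇒ h·k2=z(1+7/8z)y_n
  y_{n+1}/y_n = 1 + 2/7z + 5/7z(1+7/8z) = 1 + z + 5/8z²
  ⇒ R(z) = 1 + z + 5/8z².

Boundary: |R(x)|=1, x<0.
x=-1.52: |R|=0.9240
R=1: x+5/8x²=0 ⇒ x=−8/5=-1.6000; min R=1−1/(4·5/8)=0.6000>−1
Confirm numerically:
  x=-1.432: |R|=0.84964 <1
  x=-1.359: |R|=0.79530 <1
  x=-1.055: |R|=0.64064 <1
  x=-2.052: |R|=1.57969 >1
  x=-1.660: |R|=1.06225 >1
Interval (-1.6000, 0).

(-1.6000, 0).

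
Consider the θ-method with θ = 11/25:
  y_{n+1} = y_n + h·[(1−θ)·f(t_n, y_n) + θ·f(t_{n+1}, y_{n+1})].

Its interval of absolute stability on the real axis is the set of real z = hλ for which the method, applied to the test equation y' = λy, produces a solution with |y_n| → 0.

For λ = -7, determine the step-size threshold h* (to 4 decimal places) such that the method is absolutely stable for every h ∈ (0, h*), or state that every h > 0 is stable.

(-16.6667,0); λ=-7 ⇒ h* = (50/3)/7 = 2.3810.

On y'=λy, z=hλ:
  y_{n+1} = y_n + z·[14/25·y_n + 11/25·y_{n+1}] ⇒ (1 − 11/25z)y_{n+1} = (1 + 14/25z)y_n
  ⇒ R(z) = (1 + 14/25z)/(1 − 11/25z).

Boundary: |R(x)|=1, x<0.
x=-1.24: |R|=0.1977
R=−1: 1+14/25x = −1+11/25x ⇒ -3/25x=2 ⇒ x=2/(-3/25)=-16.6667
Confirm numerically:
  x=-11.389: |R|=0.89464 <1
  x=-10.047: |R|=0.85346 <1
  x=-7.905: |R|=0.76522 <1
  x=-7.685: |R|=0.75401 <1
  x=-17.235: |R|=1.00795 >1
  x=-17.186: |R|=1.00728 >1
  x=-16.748: |R|=1.00117 >1
So |R|<1 on (-16.6667, 0).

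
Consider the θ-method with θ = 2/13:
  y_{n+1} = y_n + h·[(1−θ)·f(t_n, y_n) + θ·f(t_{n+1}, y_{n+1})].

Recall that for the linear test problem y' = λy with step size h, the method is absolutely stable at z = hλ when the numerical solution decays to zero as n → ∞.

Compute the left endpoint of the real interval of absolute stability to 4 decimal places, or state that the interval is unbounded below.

z* = -2.8889.

With y'=λy (z=hλ):
  y_{n+1} = y_n + z·[11/13·y_n + 2/13·y_{n+1}] ⇒ (1 − 2/13z)y_{n+1} = (1 + 11/13z)y_n
  ⇒ R(z) = (1 + 11/13z)/(1 − 2/13z).

Solve |R(x)|<1 on ℝ⁻.
x=-0.6: |R|=0.4507
R=−1: 1+11/13x = −1+2/13x ⇒ -9/13x=2 ⇒ x=2/(-9/13)=-2.8889
Confirm numerically:
  x=-2.033: |R|=0.54863 <1
  x=-1.768: |R|=0.38994 <1
  x=-1.340: |R|=0.11097 <1
  x=-3.181: |R|=1.13578 >1
  x=-3.042: |R|=1.07221 >1
  x=-2.971: |R|=1.03901 >1
So |R|<1 on (-2.8889, 0).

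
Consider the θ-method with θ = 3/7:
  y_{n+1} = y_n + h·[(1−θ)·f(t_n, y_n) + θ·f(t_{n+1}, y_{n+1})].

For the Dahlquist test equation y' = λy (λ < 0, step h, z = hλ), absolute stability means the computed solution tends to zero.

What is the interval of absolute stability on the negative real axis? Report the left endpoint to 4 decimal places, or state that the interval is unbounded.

With y'=λy (z=hλ):
  y_{n+1} = y_n + z·[4/7·y_n + 3/7·y_{n+1}] ⇒ (1 − 3/7z)y_{n+1} = (1 + 4/7z)y_n
  R(z) = (1 + 4/7z)/(1 − 3/7z).

Find x<0 with |R(x)|<1.
x=-1.69: |R|=0.0199
R=−1: 1+4/7x = −1+3/7x ⇒ -1/7x=2 ⇒ x=2/(-1/7)=-14.0000
Confirm numerically:
  x=-8.175: |R|=0.81523 <1
  x=-7.070: |R|=0.75434 <1
  x=-6.789: |R|=0.73651 <1
  x=-5.894: |R|=0.67158 <1
  x=-14.340: |R|=1.00680 >1
  x=-14.028: |R|=1.00057 >1
Interval (-14.0000, 0).

(-14.0000, 0).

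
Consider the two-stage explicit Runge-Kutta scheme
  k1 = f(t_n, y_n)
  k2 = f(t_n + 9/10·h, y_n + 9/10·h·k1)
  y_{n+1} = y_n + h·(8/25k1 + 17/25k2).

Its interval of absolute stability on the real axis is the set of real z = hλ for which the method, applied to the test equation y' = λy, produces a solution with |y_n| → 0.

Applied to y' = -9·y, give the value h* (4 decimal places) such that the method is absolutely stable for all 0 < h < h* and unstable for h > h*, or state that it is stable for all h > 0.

(-1.6340,0); λ=-9 ⇒ h* = (250/153)/9 = 0.1816.

Test eqn y'=λy, z=hλ:
  k1=λy_n ⇒ h·k1=z·y_n;  k2=λ(1+9/10z)y_n ⇒ h·k2=z(1+9/10z)y_n
  y_{n+1}/y_n = 1 + 8/25z + 17/25z(1+9/10z) = 1 + z + 153/250z²
  R(z) = 1 + z + 153/250z².

Need |R(x)|<1, x<0.
x=-0.48: |R|=0.6610
R=1: x+153/250x²=0 ⇒ x=−250/153=-1.6340; min R=1−1/(4·153/250)=0.5915>−1
Confirm numerically:
  x=-1.509: |R|=0.88457 <1
  x=-1.248: |R|=0.70519 <1
  x=-1.080: |R|=0.63384 <1
  x=-0.929: |R|=0.59918 <1
  x=-1.908: |R|=1.31996 >1
  x=-1.768: |R|=1.14500 >1
Interval (-1.6340, 0).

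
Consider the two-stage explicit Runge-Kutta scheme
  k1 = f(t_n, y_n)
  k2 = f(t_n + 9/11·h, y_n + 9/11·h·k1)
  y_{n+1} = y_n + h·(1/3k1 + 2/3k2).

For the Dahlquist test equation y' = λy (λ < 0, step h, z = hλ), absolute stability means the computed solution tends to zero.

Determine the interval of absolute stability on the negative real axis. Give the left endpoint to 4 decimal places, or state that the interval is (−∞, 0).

(-1.8333, 0).

On y'=λy, z=hλ:
  k1=λy_n ⇒ h·k1=z·y_n;  k2=λ(1+9/11z)y_n ⇒ h·k2=z(1+9/11z)y_n
  y_{n+1}/y_n = 1 + 1/3z + 2/3z(1+9/11z) = 1 + z + 6/11z²
  Hence R(z) = 1 + z + 6/11z².

Find x<0 with |R(x)|<1.
x=-0.96: |R|=0.5427
R=1: x+6/11x²=0 ⇒ x=−11/6=-1.8333; min R=1−1/(4·6/11)=0.5417>−1
Confirm numerically:
  x=-1.713: |R|=0.88756 <1
  x=-1.689: |R|=0.86703 <1
  x=-1.479: |R|=0.71415 <1
  x=-0.847: |R|=0.54431 <1
  x=-2.389: |R|=1.72408 >1
  x=-2.148: |R|=1.36867 >1
  x=-2.033: |R|=1.22141 >1
So |R|<1 on (-1.8333, 0).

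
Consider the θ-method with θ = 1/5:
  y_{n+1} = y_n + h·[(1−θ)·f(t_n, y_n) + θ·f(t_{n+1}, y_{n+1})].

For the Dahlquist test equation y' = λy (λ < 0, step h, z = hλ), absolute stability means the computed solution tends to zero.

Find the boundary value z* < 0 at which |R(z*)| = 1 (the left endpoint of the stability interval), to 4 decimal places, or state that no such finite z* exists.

left endpoint -3.3333.

Test eqn y'=λy, z=hλ:
  y_{n+1} = y_n + z·[4/5·y_n + 1/5·y_{n+1}] ⇒ (1 − 1/5z)y_{n+1} = (1 + 4/5z)y_n
  ⇒ R(z) = (1 + 4/5z)/(1 − 1/5z).

Solve |R(x)|<1 on ℝ⁻.
x=-0.34: |R|=0.6816
R=−1: 1+4/5x = −1+1/5x ⇒ -3/5x=2 ⇒ x=2/(-3/5)=-3.3333
Confirm numerically:
  x=-1.937: |R|=0.39614 <1
  x=-1.641: |R|=0.23551 <1
  x=-1.561: |R|=0.18961 <1
  x=-1.504: |R|=0.15621 <1
  x=-3.612: |R|=1.09707 >1
  x=-3.541: |R|=1.07294 >1
Stable set (-3.3333, 0).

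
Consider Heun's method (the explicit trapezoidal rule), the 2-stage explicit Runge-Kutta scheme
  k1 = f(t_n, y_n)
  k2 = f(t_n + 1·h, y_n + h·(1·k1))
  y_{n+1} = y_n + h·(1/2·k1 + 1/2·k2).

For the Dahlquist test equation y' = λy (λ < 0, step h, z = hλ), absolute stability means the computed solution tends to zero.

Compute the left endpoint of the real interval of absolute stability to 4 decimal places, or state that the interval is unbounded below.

z* = -2.0000.

Test eqn y'=λy, z=hλ:
  order 2, 2-stage ⇒ R(z)=1+z+z^2/2
  (e.g. R(-1.18)=0.51620, |R|=0.51620)

Need |R(x)|<1, x<0.
x=-1.18: |R|=0.5162
|R(-2.19)|=1.2080 |R(-2.17)|=1.1845 |R(-1.46)|=0.6058
Bisect:
  x_lo=-2.7269 |R|=1.9911  x_hi=-0.3882 |R|=0.6871
  mid=-1.55756 |R|=0.65543 →hi
  mid=-2.14222 |R|=1.15233 →lo
  mid=-1.84989 |R|=0.86115 →hi
  mid=-1.99605 |R|=0.99606 →hi
  mid=-2.06914 |R|=1.07153 →lo
  mid=-2.03259 |R|=1.03313 →lo
  mid=-2.01432 |R|=1.01443 →lo
  mid=-2.00519 |R|=1.00520 →lo
  mid=-2.00062 |R|=1.00062 →lo
  mid=-1.99834 |R|=0.99834 →hi
  ...
  [-2.00005,-1.99991] ⇒ x*=-2.0000
Stable set (-2.0000, 0).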